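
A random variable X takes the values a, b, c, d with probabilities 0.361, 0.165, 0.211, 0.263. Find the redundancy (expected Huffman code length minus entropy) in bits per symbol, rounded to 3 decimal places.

Entropy H = −Σ p log₂ p ≈ 1.9399 bits.
Huffman merges: 33/200+211/1000→47/125; 263/1000+361/1000→78/125; 47/125+78/125→1. L = 2 ≈ 2.0000.
L − H = 2.0000 − 1.9399 = 0.060 bits.

0.060 bits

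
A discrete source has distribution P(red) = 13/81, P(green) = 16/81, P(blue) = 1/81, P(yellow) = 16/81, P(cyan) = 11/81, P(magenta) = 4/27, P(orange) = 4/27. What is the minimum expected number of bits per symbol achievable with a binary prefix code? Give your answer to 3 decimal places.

2.753 bits/symbol

Repeatedly combine the two least-probable nodes; the expected code length is the sum of the merged weights.
merge 1/81 + 11/81 → 4/27
merge 4/27 + 4/27 → 8/27
merge 4/27 + 13/81 → 25/81
merge 16/81 + 16/81 → 32/81
merge 8/27 + 25/81 → 49/81
merge 32/81 + 49/81 → 1
L = 4/27 + 8/27 + 25/81 + 32/81 + 49/81 + 1 = 223/81 ≈ 2.753 bits/symbol.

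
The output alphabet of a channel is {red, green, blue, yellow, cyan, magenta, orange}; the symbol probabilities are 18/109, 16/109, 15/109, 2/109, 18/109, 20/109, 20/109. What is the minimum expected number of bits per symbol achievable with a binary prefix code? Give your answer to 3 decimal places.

Repeatedly combine the two least-probable nodes; the expected code length is the sum of the merged weights.
merge 2/109 + 15/109 → 17/109
merge 16/109 + 17/109 → 33/109
merge 18/109 + 18/109 → 36/109
merge 20/109 + 20/109 → 40/109
merge 33/109 + 36/109 → 69/109
merge 40/109 + 69/109 → 1
L = 17/109 + 33/109 + 36/109 + 40/109 + 69/109 + 1 = 304/109 ≈ 2.789 bits/symbol.

2.789 bits/symbol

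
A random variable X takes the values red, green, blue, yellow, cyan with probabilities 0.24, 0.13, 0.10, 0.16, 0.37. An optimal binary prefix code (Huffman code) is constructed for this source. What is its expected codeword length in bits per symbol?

2.23 bits/symbol

Repeatedly combine the two least-probable nodes; the expected code length is the sum of the merged weights.
merge 1/10 + 13/100 → 23/100
merge 4/25 + 23/100 → 39/100
merge 6/25 + 37/100 → 61/100
merge 39/100 + 61/100 → 1
L = 23/100 + 39/100 + 61/100 + 1 = 223/100 = 2.23 bits/symbol.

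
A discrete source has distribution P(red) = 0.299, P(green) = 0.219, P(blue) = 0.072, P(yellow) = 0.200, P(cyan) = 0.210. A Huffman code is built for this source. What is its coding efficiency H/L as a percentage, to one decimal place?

Entropy H = −Σ p log₂ p ≈ 2.2111 bits.
Huffman merges: 9/125+1/5→34/125; 21/100+219/1000→429/1000; 34/125+299/1000→571/1000; 429/1000+571/1000→1. L = 284/125 ≈ 2.2720.
Efficiency = H/L = 2.2111/2.2720 = 97.3%.

97.3%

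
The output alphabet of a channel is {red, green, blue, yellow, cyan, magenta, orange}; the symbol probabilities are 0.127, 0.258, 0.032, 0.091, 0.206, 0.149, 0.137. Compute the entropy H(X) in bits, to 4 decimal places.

2.6276 bits

H = −Σ pᵢ log₂ pᵢ.
−0.127·log₂(0.127) = 0.3781
−0.258·log₂(0.258) = 0.5043
−0.032·log₂(0.032) = 0.1589
−0.091·log₂(0.091) = 0.3147
−0.206·log₂(0.206) = 0.4695
−0.149·log₂(0.149) = 0.4092
−0.137·log₂(0.137) = 0.3929
Sum ≈ 2.6276 → 2.6276 bits.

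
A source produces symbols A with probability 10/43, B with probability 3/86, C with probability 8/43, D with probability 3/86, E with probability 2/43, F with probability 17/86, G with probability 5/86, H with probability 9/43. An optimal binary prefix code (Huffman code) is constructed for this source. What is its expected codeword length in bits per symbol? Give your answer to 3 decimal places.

Repeatedly combine the two least-probable nodes; the expected code length is the sum of the merged weights.
merge 3/86 + 3/86 → 3/43
merge 2/43 + 5/86 → 9/86
merge 3/43 + 9/86 → 15/86
merge 15/86 + 8/43 → 31/86
merge 17/86 + 9/43 → 35/86
merge 10/43 + 31/86 → 51/86
merge 35/86 + 51/86 → 1
L = 3/43 + 9/86 + 15/86 + 31/86 + 35/86 + 51/86 + 1 = 233/86 ≈ 2.709 bits/symbol.

2.709 bits/symbol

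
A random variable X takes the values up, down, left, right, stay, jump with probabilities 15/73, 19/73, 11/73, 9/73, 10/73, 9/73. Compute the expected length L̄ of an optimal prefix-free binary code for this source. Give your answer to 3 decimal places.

Repeatedly combine the two least-probable nodes; the expected code length is the sum of the merged weights.
merge 9/73 + 9/73 → 18/73
merge 10/73 + 11/73 → 21/73
merge 15/73 + 18/73 → 33/73
merge 19/73 + 21/73 → 40/73
merge 33/73 + 40/73 → 1
L = 18/73 + 21/73 + 33/73 + 40/73 + 1 = 185/73 ≈ 2.534 bits/symbol.

2.534 bits/symbol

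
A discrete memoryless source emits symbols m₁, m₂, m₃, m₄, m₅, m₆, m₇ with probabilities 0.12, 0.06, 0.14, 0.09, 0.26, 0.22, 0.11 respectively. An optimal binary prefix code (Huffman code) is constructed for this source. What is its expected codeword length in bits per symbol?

Repeatedly combine the two least-probable nodes; the expected code length is the sum of the merged weights.
merge 3/50 + 9/100 → 3/20
merge 11/100 + 3/25 → 23/100
merge 7/50 + 3/20 → 29/100
merge 11/50 + 23/100 → 9/20
merge 13/50 + 29/100 → 11/20
merge 9/20 + 11/20 → 1
L = 3/20 + 23/100 + 29/100 + 9/20 + 11/20 + 1 = 267/100 = 2.67 bits/symbol.

2.67 bits/symbol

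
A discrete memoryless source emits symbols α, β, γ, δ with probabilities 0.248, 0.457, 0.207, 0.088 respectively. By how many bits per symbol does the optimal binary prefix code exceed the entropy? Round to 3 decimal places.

0.044 bits

Entropy H = −Σ p log₂ p ≈ 1.7941 bits.
Huffman merges: 11/125+207/1000→59/200; 31/125+59/200→543/1000; 457/1000+543/1000→1. L = 919/500 ≈ 1.8380.
L − H = 1.8380 − 1.7941 = 0.044 bits.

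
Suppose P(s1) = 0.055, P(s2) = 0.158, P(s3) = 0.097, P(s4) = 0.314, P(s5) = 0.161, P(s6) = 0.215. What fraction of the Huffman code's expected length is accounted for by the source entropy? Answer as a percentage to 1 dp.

Entropy H = −Σ p log₂ p ≈ 2.4030 bits.
Huffman merges: 11/200+97/1000→19/125; 19/125+79/500→31/100; 161/1000+43/200→47/125; 31/100+157/500→78/125; 47/125+78/125→1. L = 1231/500 ≈ 2.4620.
Efficiency = H/L = 2.4030/2.4620 = 97.6%.

97.6%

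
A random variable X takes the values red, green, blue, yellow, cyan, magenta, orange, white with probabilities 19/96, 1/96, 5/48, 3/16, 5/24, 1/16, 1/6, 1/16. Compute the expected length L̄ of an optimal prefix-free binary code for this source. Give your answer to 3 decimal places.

2.802 bits/symbol

Repeatedly combine the two least-probable nodes; the expected code length is the sum of the merged weights.
merge 1/96 + 1/16 → 7/96
merge 1/16 + 7/96 → 13/96
merge 5/48 + 13/96 → 23/96
merge 1/6 + 3/16 → 17/48
merge 19/96 + 5/24 → 13/32
merge 23/96 + 17/48 → 19/32
merge 13/32 + 19/32 → 1
L = 7/96 + 13/96 + 23/96 + 17/48 + 13/32 + 19/32 + 1 = 269/96 ≈ 2.802 bits/symbol.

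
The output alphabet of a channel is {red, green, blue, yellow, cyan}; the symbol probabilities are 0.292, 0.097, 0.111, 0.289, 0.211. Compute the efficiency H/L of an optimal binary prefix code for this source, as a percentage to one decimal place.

Entropy H = −Σ p log₂ p ≈ 2.1883 bits.
Huffman merges: 97/1000+111/1000→26/125; 26/125+211/1000→419/1000; 289/1000+73/250→581/1000; 419/1000+581/1000→1. L = 276/125 ≈ 2.2080.
Efficiency = H/L = 2.1883/2.2080 = 99.1%.

99.1%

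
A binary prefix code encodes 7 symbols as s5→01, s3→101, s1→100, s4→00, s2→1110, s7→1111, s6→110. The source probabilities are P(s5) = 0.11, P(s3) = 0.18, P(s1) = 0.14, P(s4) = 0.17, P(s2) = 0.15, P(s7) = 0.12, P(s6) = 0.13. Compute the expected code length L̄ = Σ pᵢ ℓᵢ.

2.99 bits/symbol

L̄ = Σ pᵢ·ℓᵢ = 0.11·2 + 0.18·3 + 0.14·3 + 0.17·2 + 0.15·4 + 0.12·4 + 0.13·3 = 2.99 bits/symbol.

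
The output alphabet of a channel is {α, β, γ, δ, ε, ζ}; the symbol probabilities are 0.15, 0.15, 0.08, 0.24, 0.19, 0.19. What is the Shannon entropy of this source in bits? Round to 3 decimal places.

2.517 bits

H = −Σ pᵢ log₂ pᵢ.
−0.15·log₂(0.15) = 0.4105
−0.15·log₂(0.15) = 0.4105
−0.08·log₂(0.08) = 0.2915
−0.24·log₂(0.24) = 0.4941
−0.19·log₂(0.19) = 0.4552
−0.19·log₂(0.19) = 0.4552
Sum ≈ 2.5172 → 2.517 bits.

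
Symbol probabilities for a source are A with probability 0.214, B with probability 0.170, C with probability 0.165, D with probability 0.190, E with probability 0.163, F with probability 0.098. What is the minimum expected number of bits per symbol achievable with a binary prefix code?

2.596 bits/symbol

Repeatedly combine the two least-probable nodes; the expected code length is the sum of the merged weights.
merge 49/500 + 163/1000 → 261/1000
merge 33/200 + 17/100 → 67/200
merge 19/100 + 107/500 → 101/250
merge 261/1000 + 67/200 → 149/250
merge 101/250 + 149/250 → 1
L = 261/1000 + 67/200 + 101/250 + 149/250 + 1 = 649/250 = 2.596 bits/symbol.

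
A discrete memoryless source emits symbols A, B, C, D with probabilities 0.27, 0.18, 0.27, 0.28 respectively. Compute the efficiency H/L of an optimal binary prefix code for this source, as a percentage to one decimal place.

99.0%

Entropy H = −Σ p log₂ p ≈ 1.9796 bits.
Huffman merges: 9/50+27/100→9/20; 27/100+7/25→11/20; 9/20+11/20→1. L = 2 ≈ 2.0000.
Efficiency = H/L = 1.9796/2.0000 = 99.0%.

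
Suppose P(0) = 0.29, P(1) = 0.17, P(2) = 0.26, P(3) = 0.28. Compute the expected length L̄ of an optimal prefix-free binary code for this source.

2 bits/symbol

Repeatedly combine the two least-probable nodes; the expected code length is the sum of the merged weights.
merge 17/100 + 13/50 → 43/100
merge 7/25 + 29/100 → 57/100
merge 43/100 + 57/100 → 1
L = 43/100 + 57/100 + 1 = 2 bits/symbol.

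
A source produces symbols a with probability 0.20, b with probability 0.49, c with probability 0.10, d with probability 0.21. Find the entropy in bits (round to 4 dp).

H = −Σ pᵢ log₂ pᵢ.
−0.20·log₂(0.20) = 0.4644
−0.49·log₂(0.49) = 0.5043
−0.10·log₂(0.10) = 0.3322
−0.21·log₂(0.21) = 0.4728
Sum ≈ 1.7737 → 1.7737 bits.

1.7737 bits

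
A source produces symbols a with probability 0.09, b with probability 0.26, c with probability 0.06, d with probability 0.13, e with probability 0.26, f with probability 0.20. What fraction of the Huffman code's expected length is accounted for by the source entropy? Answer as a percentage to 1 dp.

99.3%

Entropy H = −Σ p log₂ p ≈ 2.4138 bits.
Huffman merges: 3/50+9/100→3/20; 13/100+3/20→7/25; 1/5+13/50→23/50; 13/50+7/25→27/50; 23/50+27/50→1. L = 243/100 ≈ 2.4300.
Efficiency = H/L = 2.4138/2.4300 = 99.3%.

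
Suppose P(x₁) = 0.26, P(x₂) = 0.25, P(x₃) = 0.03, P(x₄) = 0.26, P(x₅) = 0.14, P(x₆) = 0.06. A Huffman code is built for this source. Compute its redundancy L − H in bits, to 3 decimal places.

0.017 bits

Entropy H = −Σ p log₂ p ≈ 2.3030 bits.
Huffman merges: 3/100+3/50→9/100; 9/100+7/50→23/100; 23/100+1/4→12/25; 13/50+13/50→13/25; 12/25+13/25→1. L = 58/25 ≈ 2.3200.
L − H = 2.3200 − 2.3030 = 0.017 bits.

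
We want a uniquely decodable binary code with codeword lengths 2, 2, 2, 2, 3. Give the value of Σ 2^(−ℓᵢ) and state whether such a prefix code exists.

1.125; no

With common denominator 2^3 = 8: Σ 2^(−ℓᵢ) = 2/8 + 2/8 + 2/8 + 2/8 + 1/8 = 9/8 = 1.125.
Kraft's inequality requires Σ ≤ 1; here Σ = 1.125 > 1, so no such prefix code exists.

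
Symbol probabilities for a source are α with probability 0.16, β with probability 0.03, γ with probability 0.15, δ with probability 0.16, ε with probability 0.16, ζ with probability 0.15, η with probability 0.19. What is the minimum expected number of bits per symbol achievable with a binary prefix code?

2.81 bits/symbol

Repeatedly combine the two least-probable nodes; the expected code length is the sum of the merged weights.
merge 3/100 + 3/20 → 9/50
merge 3/20 + 4/25 → 31/100
merge 4/25 + 4/25 → 8/25
merge 9/50 + 19/100 → 37/100
merge 31/100 + 8/25 → 63/100
merge 37/100 + 63/100 → 1
L = 9/50 + 31/100 + 8/25 + 37/100 + 63/100 + 1 = 281/100 = 2.81 bits/symbol.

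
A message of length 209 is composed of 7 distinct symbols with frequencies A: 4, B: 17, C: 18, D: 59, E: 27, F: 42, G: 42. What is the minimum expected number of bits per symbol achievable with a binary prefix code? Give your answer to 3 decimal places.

2.603 bits/symbol

Probabilities are the counts divided by 209.
Repeatedly combine the two least-probable nodes; the expected code length is the sum of the merged weights.
merge 4/209 + 17/209 → 21/209
merge 18/209 + 21/209 → 39/209
merge 27/209 + 39/209 → 6/19
merge 42/209 + 42/209 → 84/209
merge 59/209 + 6/19 → 125/209
merge 84/209 + 125/209 → 1
L = 21/209 + 39/209 + 6/19 + 84/209 + 125/209 + 1 = 544/209 ≈ 2.603 bits/symbol.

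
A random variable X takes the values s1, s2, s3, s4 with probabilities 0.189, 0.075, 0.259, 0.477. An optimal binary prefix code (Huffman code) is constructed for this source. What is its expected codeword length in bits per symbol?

1.787 bits/symbol

Repeatedly combine the two least-probable nodes; the expected code length is the sum of the merged weights.
merge 3/40 + 189/1000 → 33/125
merge 259/1000 + 33/125 → 523/1000
merge 477/1000 + 523/1000 → 1
L = 33/125 + 523/1000 + 1 = 1787/1000 = 1.787 bits/symbol.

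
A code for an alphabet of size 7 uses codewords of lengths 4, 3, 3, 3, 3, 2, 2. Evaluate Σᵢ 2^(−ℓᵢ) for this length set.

1.0625

With common denominator 2^4 = 16: Σ 2^(−ℓᵢ) = 1/16 + 2/16 + 2/16 + 2/16 + 2/16 + 4/16 + 4/16 = 17/16 = 1.0625.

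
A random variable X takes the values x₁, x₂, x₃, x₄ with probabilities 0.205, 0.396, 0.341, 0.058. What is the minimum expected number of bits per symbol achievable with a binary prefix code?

1.867 bits/symbol

Repeatedly combine the two least-probable nodes; the expected code length is the sum of the merged weights.
merge 29/500 + 41/200 → 263/1000
merge 263/1000 + 341/1000 → 151/250
merge 99/250 + 151/250 → 1
L = 263/1000 + 151/250 + 1 = 1867/1000 = 1.867 bits/symbol.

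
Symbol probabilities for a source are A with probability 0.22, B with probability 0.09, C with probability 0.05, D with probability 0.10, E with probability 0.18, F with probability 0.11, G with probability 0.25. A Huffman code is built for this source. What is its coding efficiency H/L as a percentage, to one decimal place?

98.8%

Entropy H = −Σ p log₂ p ≈ 2.6371 bits.
Huffman merges: 1/20+9/100→7/50; 1/10+11/100→21/100; 7/50+9/50→8/25; 21/100+11/50→43/100; 1/4+8/25→57/100; 43/100+57/100→1. L = 267/100 ≈ 2.6700.
Efficiency = H/L = 2.6371/2.6700 = 98.8%.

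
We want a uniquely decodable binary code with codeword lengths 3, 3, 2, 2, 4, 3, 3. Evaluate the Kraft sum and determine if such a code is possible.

1.0625; no

With common denominator 2^4 = 16: Σ 2^(−ℓᵢ) = 2/16 + 2/16 + 4/16 + 4/16 + 1/16 + 2/16 + 2/16 = 17/16 = 1.0625.
Kraft's inequality requires Σ ≤ 1; here Σ = 1.0625 > 1, so no such prefix code exists.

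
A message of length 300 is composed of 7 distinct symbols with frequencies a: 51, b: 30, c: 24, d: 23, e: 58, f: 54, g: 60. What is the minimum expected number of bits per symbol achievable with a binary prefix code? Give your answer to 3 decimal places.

Probabilities are the counts divided by 300.
Repeatedly combine the two least-probable nodes; the expected code length is the sum of the merged weights.
merge 23/300 + 2/25 → 47/300
merge 1/10 + 47/300 → 77/300
merge 17/100 + 9/50 → 7/20
merge 29/150 + 1/5 → 59/150
merge 77/300 + 7/20 → 91/150
merge 59/150 + 91/150 → 1
L = 47/300 + 77/300 + 7/20 + 59/150 + 91/150 + 1 = 829/300 ≈ 2.763 bits/symbol.

2.763 bits/symbol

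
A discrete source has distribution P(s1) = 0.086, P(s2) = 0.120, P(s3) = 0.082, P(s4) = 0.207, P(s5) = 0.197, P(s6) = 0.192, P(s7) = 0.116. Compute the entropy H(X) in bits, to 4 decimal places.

2.7170 bits

H = −Σ pᵢ log₂ pᵢ.
−0.086·log₂(0.086) = 0.3044
−0.120·log₂(0.120) = 0.3671
−0.082·log₂(0.082) = 0.2959
−0.207·log₂(0.207) = 0.4704
−0.197·log₂(0.197) = 0.4617
−0.192·log₂(0.192) = 0.4571
−0.116·log₂(0.116) = 0.3605
Sum ≈ 2.7170 → 2.7170 bits.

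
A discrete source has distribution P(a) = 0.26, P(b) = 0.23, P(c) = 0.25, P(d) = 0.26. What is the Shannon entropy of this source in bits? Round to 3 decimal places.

H = −Σ pᵢ log₂ pᵢ.
−0.26·log₂(0.26) = 0.5053
−0.23·log₂(0.23) = 0.4877
−0.25·log₂(0.25) = 0.5000
−0.26·log₂(0.26) = 0.5053
Sum ≈ 1.9982 → 1.998 bits.

1.998 bits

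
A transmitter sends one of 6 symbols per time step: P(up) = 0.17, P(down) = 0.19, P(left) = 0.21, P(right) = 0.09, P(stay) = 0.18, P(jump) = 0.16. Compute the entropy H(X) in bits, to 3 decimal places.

2.544 bits

H = −Σ pᵢ log₂ pᵢ.
−0.17·log₂(0.17) = 0.4346
−0.19·log₂(0.19) = 0.4552
−0.21·log₂(0.21) = 0.4728
−0.09·log₂(0.09) = 0.3127
−0.18·log₂(0.18) = 0.4453
−0.16·log₂(0.16) = 0.4230
Sum ≈ 2.5436 → 2.544 bits.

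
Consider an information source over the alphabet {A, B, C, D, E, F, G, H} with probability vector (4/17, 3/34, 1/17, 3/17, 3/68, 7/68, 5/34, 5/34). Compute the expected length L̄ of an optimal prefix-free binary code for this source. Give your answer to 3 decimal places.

Repeatedly combine the two least-probable nodes; the expected code length is the sum of the merged weights.
merge 3/68 + 1/17 → 7/68
merge 3/34 + 7/68 → 13/68
merge 7/68 + 5/34 → 1/4
merge 5/34 + 3/17 → 11/34
merge 13/68 + 4/17 → 29/68
merge 1/4 + 11/34 → 39/68
merge 29/68 + 39/68 → 1
L = 7/68 + 13/68 + 1/4 + 11/34 + 29/68 + 39/68 + 1 = 195/68 ≈ 2.868 bits/symbol.

2.868 bits/symbol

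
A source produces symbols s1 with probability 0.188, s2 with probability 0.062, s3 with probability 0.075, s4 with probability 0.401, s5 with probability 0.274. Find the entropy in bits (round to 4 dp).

2.0227 bits

H = −Σ pᵢ log₂ pᵢ.
−0.188·log₂(0.188) = 0.4533
−0.062·log₂(0.062) = 0.2487
−0.075·log₂(0.075) = 0.2803
−0.401·log₂(0.401) = 0.5286
−0.274·log₂(0.274) = 0.5118
Sum ≈ 2.0227 → 2.0227 bits.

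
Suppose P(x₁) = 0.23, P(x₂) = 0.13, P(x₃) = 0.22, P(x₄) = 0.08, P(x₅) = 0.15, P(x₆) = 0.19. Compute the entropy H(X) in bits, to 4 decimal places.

2.5082 bits

H = −Σ pᵢ log₂ pᵢ.
−0.23·log₂(0.23) = 0.4877
−0.13·log₂(0.13) = 0.3826
−0.22·log₂(0.22) = 0.4806
−0.08·log₂(0.08) = 0.2915
−0.15·log₂(0.15) = 0.4105
−0.19·log₂(0.19) = 0.4552
Sum ≈ 2.5082 → 2.5082 bits.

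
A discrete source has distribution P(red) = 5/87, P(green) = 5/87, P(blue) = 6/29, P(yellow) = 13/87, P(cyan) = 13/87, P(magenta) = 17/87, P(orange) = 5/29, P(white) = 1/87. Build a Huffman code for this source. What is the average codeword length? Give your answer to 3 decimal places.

2.793 bits/symbol

Repeatedly combine the two least-probable nodes; the expected code length is the sum of the merged weights.
merge 1/87 + 5/87 → 2/29
merge 5/87 + 2/29 → 11/87
merge 11/87 + 13/87 → 8/29
merge 13/87 + 5/29 → 28/87
merge 17/87 + 6/29 → 35/87
merge 8/29 + 28/87 → 52/87
merge 35/87 + 52/87 → 1
L = 2/29 + 11/87 + 8/29 + 28/87 + 35/87 + 52/87 + 1 = 81/29 ≈ 2.793 bits/symbol.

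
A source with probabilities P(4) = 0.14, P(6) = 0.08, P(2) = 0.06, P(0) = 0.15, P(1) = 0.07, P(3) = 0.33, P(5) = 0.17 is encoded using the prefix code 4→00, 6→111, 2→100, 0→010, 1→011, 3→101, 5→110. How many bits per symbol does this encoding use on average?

2.86 bits/symbol

L̄ = Σ pᵢ·ℓᵢ = 0.14·2 + 0.08·3 + 0.06·3 + 0.15·3 + 0.07·3 + 0.33·3 + 0.17·3 = 2.86 bits/symbol.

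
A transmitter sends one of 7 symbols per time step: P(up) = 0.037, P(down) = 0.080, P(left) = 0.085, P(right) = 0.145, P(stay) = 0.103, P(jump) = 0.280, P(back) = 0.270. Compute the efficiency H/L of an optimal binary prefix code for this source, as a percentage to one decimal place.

Entropy H = −Σ p log₂ p ≈ 2.5357 bits.
Huffman merges: 37/1000+2/25→117/1000; 17/200+103/1000→47/250; 117/1000+29/200→131/500; 47/250+131/500→9/20; 27/100+7/25→11/20; 9/20+11/20→1. L = 2567/1000 ≈ 2.5670.
Efficiency = H/L = 2.5357/2.5670 = 98.8%.

98.8%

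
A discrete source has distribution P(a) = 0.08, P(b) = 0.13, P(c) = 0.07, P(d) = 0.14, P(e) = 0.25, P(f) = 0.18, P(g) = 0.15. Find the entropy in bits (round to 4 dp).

2.6957 bits

H = −Σ pᵢ log₂ pᵢ.
−0.08·log₂(0.08) = 0.2915
−0.13·log₂(0.13) = 0.3826
−0.07·log₂(0.07) = 0.2686
−0.14·log₂(0.14) = 0.3971
−0.25·log₂(0.25) = 0.5000
−0.18·log₂(0.18) = 0.4453
−0.15·log₂(0.15) = 0.4105
Sum ≈ 2.6957 → 2.6957 bits.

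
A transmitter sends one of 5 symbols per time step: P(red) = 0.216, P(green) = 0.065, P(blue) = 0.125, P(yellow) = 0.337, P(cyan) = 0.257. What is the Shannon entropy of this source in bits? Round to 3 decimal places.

H = −Σ pᵢ log₂ pᵢ.
−0.216·log₂(0.216) = 0.4776
−0.065·log₂(0.065) = 0.2563
−0.125·log₂(0.125) = 0.3750
−0.337·log₂(0.337) = 0.5288
−0.257·log₂(0.257) = 0.5038
Sum ≈ 2.1415 → 2.141 bits.

2.141 bits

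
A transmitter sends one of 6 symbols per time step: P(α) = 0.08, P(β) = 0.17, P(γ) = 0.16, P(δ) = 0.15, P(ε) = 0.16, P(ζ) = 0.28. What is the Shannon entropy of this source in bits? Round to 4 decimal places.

H = −Σ pᵢ log₂ pᵢ.
−0.08·log₂(0.08) = 0.2915
−0.17·log₂(0.17) = 0.4346
−0.16·log₂(0.16) = 0.4230
−0.15·log₂(0.15) = 0.4105
−0.16·log₂(0.16) = 0.4230
−0.28·log₂(0.28) = 0.5142
Sum ≈ 2.4969 → 2.4969 bits.

2.4969 bits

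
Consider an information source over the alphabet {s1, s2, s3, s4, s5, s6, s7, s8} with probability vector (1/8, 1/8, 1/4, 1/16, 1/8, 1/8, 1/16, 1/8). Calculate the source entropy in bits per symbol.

Each probability is a power of 1/2, so log₂(1/p) is an integer.
H = Σ p·log₂(1/p) = 1/8·3 + 1/8·3 + 1/4·2 + 1/16·4 + 1/8·3 + 1/8·3 + 1/16·4 + 1/8·3 = 2.875 bits.

2.875 bits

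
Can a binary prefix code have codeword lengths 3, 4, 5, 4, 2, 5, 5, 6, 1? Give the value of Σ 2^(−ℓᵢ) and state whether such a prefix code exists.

With common denominator 2^6 = 64: Σ 2^(−ℓᵢ) = 8/64 + 4/64 + 2/64 + 4/64 + 16/64 + 2/64 + 2/64 + 1/64 + 32/64 = 71/64 = 1.109375.
Kraft's inequality requires Σ ≤ 1; here Σ = 1.109375 > 1, so no such prefix code exists.

1.109375; no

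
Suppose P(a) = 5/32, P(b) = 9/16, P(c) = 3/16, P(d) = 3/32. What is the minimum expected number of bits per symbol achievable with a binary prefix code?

1.6875 bits/symbol

Repeatedly combine the two least-probable nodes; the expected code length is the sum of the merged weights.
merge 3/32 + 5/32 → 1/4
merge 3/16 + 1/4 → 7/16
merge 7/16 + 9/16 → 1
L = 1/4 + 7/16 + 1 = 27/16 = 1.6875 bits/symbol.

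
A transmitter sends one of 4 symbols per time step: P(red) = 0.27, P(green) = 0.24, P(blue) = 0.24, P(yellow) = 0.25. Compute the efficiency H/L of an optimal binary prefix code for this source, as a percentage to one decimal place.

99.9%

Entropy H = −Σ p log₂ p ≈ 1.9983 bits.
Huffman merges: 6/25+6/25→12/25; 1/4+27/100→13/25; 12/25+13/25→1. L = 2 ≈ 2.0000.
Efficiency = H/L = 1.9983/2.0000 = 99.9%.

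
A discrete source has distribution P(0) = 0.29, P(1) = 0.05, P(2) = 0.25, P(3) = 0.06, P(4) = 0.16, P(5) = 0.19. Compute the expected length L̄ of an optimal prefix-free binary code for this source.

2.38 bits/symbol

Repeatedly combine the two least-probable nodes; the expected code length is the sum of the merged weights.
merge 1/20 + 3/50 → 11/100
merge 11/100 + 4/25 → 27/100
merge 19/100 + 1/4 → 11/25
merge 27/100 + 29/100 → 14/25
merge 11/25 + 14/25 → 1
L = 11/100 + 27/100 + 11/25 + 14/25 + 1 = 119/50 = 2.38 bits/symbol.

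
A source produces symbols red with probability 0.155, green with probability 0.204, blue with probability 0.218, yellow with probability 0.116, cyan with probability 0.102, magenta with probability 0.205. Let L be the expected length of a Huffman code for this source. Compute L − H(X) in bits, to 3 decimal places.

Entropy H = −Σ p log₂ p ≈ 2.5289 bits.
Huffman merges: 51/500+29/250→109/500; 31/200+51/250→359/1000; 41/200+109/500→423/1000; 109/500+359/1000→577/1000; 423/1000+577/1000→1. L = 2577/1000 ≈ 2.5770.
L − H = 2.5770 − 2.5289 = 0.048 bits.

0.048 bits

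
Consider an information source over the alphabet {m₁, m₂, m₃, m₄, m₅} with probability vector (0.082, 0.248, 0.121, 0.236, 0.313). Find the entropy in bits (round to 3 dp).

2.180 bits

H = −Σ pᵢ log₂ pᵢ.
−0.082·log₂(0.082) = 0.2959
−0.248·log₂(0.248) = 0.4989
−0.121·log₂(0.121) = 0.3687
−0.236·log₂(0.236) = 0.4916
−0.313·log₂(0.313) = 0.5245
Sum ≈ 2.1796 → 2.180 bits.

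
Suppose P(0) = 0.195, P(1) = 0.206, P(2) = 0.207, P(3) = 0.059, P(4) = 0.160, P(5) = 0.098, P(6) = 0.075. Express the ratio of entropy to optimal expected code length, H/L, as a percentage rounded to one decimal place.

Entropy H = −Σ p log₂ p ≈ 2.6724 bits.
Huffman merges: 59/1000+3/40→67/500; 49/500+67/500→29/125; 4/25+39/200→71/200; 103/500+207/1000→413/1000; 29/125+71/200→587/1000; 413/1000+587/1000→1. L = 2721/1000 ≈ 2.7210.
Efficiency = H/L = 2.6724/2.7210 = 98.2%.

98.2%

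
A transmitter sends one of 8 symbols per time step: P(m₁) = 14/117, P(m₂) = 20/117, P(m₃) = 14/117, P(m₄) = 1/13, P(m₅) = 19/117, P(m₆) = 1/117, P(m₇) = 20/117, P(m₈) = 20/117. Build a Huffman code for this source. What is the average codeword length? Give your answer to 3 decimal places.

2.915 bits/symbol

Repeatedly combine the two least-probable nodes; the expected code length is the sum of the merged weights.
merge 1/117 + 1/13 → 10/117
merge 10/117 + 14/117 → 8/39
merge 14/117 + 19/117 → 11/39
merge 20/117 + 20/117 → 40/117
merge 20/117 + 8/39 → 44/117
merge 11/39 + 40/117 → 73/117
merge 44/117 + 73/117 → 1
L = 10/117 + 8/39 + 11/39 + 40/117 + 44/117 + 73/117 + 1 = 341/117 ≈ 2.915 bits/symbol.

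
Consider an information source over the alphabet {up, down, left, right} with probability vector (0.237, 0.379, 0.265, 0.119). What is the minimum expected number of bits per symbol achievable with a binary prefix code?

Repeatedly combine the two least-probable nodes; the expected code length is the sum of the merged weights.
merge 119/1000 + 237/1000 → 89/250
merge 53/200 + 89/250 → 621/1000
merge 379/1000 + 621/1000 → 1
L = 89/250 + 621/1000 + 1 = 1977/1000 = 1.977 bits/symbol.

1.977 bits/symbol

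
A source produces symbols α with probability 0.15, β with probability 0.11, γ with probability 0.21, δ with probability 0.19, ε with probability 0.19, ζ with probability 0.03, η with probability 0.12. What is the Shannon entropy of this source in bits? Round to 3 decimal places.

H = −Σ pᵢ log₂ pᵢ.
−0.15·log₂(0.15) = 0.4105
−0.11·log₂(0.11) = 0.3503
−0.21·log₂(0.21) = 0.4728
−0.19·log₂(0.19) = 0.4552
−0.19·log₂(0.19) = 0.4552
−0.03·log₂(0.03) = 0.1518
−0.12·log₂(0.12) = 0.3671
Sum ≈ 2.6629 → 2.663 bits.

2.663 bits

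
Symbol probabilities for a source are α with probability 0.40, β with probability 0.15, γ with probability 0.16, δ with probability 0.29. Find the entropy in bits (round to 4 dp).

1.8802 bits

H = −Σ pᵢ log₂ pᵢ.
−0.40·log₂(0.40) = 0.5288
−0.15·log₂(0.15) = 0.4105
−0.16·log₂(0.16) = 0.4230
−0.29·log₂(0.29) = 0.5179
Sum ≈ 1.8802 → 1.8802 bits.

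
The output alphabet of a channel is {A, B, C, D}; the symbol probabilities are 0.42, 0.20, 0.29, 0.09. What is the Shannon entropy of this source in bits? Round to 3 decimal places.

H = −Σ pᵢ log₂ pᵢ.
−0.42·log₂(0.42) = 0.5256
−0.20·log₂(0.20) = 0.4644
−0.29·log₂(0.29) = 0.5179
−0.09·log₂(0.09) = 0.3127
Sum ≈ 1.8206 → 1.821 bits.

1.821 bits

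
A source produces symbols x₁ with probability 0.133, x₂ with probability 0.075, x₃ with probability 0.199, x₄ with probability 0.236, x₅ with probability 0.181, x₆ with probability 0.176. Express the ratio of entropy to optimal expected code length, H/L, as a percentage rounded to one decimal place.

97.9%

Entropy H = −Σ p log₂ p ≈ 2.5099 bits.
Huffman merges: 3/40+133/1000→26/125; 22/125+181/1000→357/1000; 199/1000+26/125→407/1000; 59/250+357/1000→593/1000; 407/1000+593/1000→1. L = 513/200 ≈ 2.5650.
Efficiency = H/L = 2.5099/2.5650 = 97.9%.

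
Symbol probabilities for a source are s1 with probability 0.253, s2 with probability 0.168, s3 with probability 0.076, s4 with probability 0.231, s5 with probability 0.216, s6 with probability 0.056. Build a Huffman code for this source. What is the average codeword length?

2.432 bits/symbol

Repeatedly combine the two least-probable nodes; the expected code length is the sum of the merged weights.
merge 7/125 + 19/250 → 33/250
merge 33/250 + 21/125 → 3/10
merge 27/125 + 231/1000 → 447/1000
merge 253/1000 + 3/10 → 553/1000
merge 447/1000 + 553/1000 → 1
L = 33/250 + 3/10 + 447/1000 + 553/1000 + 1 = 304/125 = 2.432 bits/symbol.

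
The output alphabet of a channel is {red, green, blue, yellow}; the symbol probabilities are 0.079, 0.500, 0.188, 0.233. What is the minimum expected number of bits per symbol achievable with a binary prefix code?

1.767 bits/symbol

Repeatedly combine the two least-probable nodes; the expected code length is the sum of the merged weights.
merge 79/1000 + 47/250 → 267/1000
merge 233/1000 + 267/1000 → 1/2
merge 1/2 + 1/2 → 1
L = 267/1000 + 1/2 + 1 = 1767/1000 = 1.767 bits/symbol.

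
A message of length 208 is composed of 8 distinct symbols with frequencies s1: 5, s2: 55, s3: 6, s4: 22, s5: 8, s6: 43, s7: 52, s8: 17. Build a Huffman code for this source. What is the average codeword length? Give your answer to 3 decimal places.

Probabilities are the counts divided by 208.
Repeatedly combine the two least-probable nodes; the expected code length is the sum of the merged weights.
merge 5/208 + 3/104 → 11/208
merge 1/26 + 11/208 → 19/208
merge 17/208 + 19/208 → 9/52
merge 11/104 + 9/52 → 29/104
merge 43/208 + 1/4 → 95/208
merge 55/208 + 29/104 → 113/208
merge 95/208 + 113/208 → 1
L = 11/208 + 19/208 + 9/52 + 29/104 + 95/208 + 113/208 + 1 = 135/52 ≈ 2.596 bits/symbol.

2.596 bits/symbol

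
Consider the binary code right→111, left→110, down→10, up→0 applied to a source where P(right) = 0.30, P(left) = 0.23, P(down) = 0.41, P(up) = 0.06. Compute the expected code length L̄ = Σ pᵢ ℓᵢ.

L̄ = Σ pᵢ·ℓᵢ = 0.30·3 + 0.23·3 + 0.41·2 + 0.06·1 = 2.47 bits/symbol.

2.47 bits/symbol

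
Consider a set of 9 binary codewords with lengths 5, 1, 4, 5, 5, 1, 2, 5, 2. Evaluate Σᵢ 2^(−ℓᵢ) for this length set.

1.6875

With common denominator 2^5 = 32: Σ 2^(−ℓᵢ) = 1/32 + 16/32 + 2/32 + 1/32 + 1/32 + 16/32 + 8/32 + 1/32 + 8/32 = 54/32 = 1.6875.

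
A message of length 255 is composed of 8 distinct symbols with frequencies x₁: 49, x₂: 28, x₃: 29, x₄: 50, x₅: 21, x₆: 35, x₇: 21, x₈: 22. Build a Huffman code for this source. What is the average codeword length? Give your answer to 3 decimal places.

2.969 bits/symbol

Probabilities are the counts divided by 255.
Repeatedly combine the two least-probable nodes; the expected code length is the sum of the merged weights.
merge 7/85 + 7/85 → 14/85
merge 22/255 + 28/255 → 10/51
merge 29/255 + 7/51 → 64/255
merge 14/85 + 49/255 → 91/255
merge 10/51 + 10/51 → 20/51
merge 64/255 + 91/255 → 31/51
merge 20/51 + 31/51 → 1
L = 14/85 + 10/51 + 64/255 + 91/255 + 20/51 + 31/51 + 1 = 757/255 ≈ 2.969 bits/symbol.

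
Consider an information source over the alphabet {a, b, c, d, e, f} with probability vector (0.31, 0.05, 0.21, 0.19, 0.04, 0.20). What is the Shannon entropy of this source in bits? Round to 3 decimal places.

2.318 bits

H = −Σ pᵢ log₂ pᵢ.
−0.31·log₂(0.31) = 0.5238
−0.05·log₂(0.05) = 0.2161
−0.21·log₂(0.21) = 0.4728
−0.19·log₂(0.19) = 0.4552
−0.04·log₂(0.04) = 0.1858
−0.20·log₂(0.20) = 0.4644
Sum ≈ 2.3181 → 2.318 bits.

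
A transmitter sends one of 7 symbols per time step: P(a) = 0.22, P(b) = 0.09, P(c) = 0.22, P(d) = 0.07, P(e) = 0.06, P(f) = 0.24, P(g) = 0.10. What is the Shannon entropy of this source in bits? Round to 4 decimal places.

2.6122 bits

H = −Σ pᵢ log₂ pᵢ.
−0.22·log₂(0.22) = 0.4806
−0.09·log₂(0.09) = 0.3127
−0.22·log₂(0.22) = 0.4806
−0.07·log₂(0.07) = 0.2686
−0.06·log₂(0.06) = 0.2435
−0.24·log₂(0.24) = 0.4941
−0.10·log₂(0.10) = 0.3322
Sum ≈ 2.6122 → 2.6122 bits.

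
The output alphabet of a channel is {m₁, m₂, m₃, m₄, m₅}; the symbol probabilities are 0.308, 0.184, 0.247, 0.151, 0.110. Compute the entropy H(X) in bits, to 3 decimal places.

2.233 bits

H = −Σ pᵢ log₂ pᵢ.
−0.308·log₂(0.308) = 0.5233
−0.184·log₂(0.184) = 0.4494
−0.247·log₂(0.247) = 0.4983
−0.151·log₂(0.151) = 0.4118
−0.110·log₂(0.110) = 0.3503
Sum ≈ 2.2331 → 2.233 bits.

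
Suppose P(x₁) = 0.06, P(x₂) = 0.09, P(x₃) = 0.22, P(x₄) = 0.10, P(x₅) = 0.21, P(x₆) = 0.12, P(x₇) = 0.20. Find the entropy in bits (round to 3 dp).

H = −Σ pᵢ log₂ pᵢ.
−0.06·log₂(0.06) = 0.2435
−0.09·log₂(0.09) = 0.3127
−0.22·log₂(0.22) = 0.4806
−0.10·log₂(0.10) = 0.3322
−0.21·log₂(0.21) = 0.4728
−0.12·log₂(0.12) = 0.3671
−0.20·log₂(0.20) = 0.4644
Sum ≈ 2.6732 → 2.673 bits.

2.673 bits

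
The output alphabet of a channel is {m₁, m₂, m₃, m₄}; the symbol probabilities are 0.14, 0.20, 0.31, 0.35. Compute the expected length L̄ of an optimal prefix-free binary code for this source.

Repeatedly combine the two least-probable nodes; the expected code length is the sum of the merged weights.
merge 7/50 + 1/5 → 17/50
merge 31/100 + 17/50 → 13/20
merge 7/20 + 13/20 → 1
L = 17/50 + 13/20 + 1 = 199/100 = 1.99 bits/symbol.

1.99 bits/symbol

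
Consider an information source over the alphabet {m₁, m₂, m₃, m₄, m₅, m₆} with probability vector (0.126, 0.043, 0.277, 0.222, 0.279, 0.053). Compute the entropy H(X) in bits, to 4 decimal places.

H = −Σ pᵢ log₂ pᵢ.
−0.126·log₂(0.126) = 0.3766
−0.043·log₂(0.043) = 0.1952
−0.277·log₂(0.277) = 0.5130
−0.222·log₂(0.222) = 0.4820
−0.279·log₂(0.279) = 0.5138
−0.053·log₂(0.053) = 0.2246
Sum ≈ 2.3052 → 2.3052 bits.

2.3052 bits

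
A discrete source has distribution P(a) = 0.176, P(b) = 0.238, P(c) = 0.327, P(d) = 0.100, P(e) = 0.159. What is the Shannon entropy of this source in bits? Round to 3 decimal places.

2.215 bits

H = −Σ pᵢ log₂ pᵢ.
−0.176·log₂(0.176) = 0.4411
−0.238·log₂(0.238) = 0.4929
−0.327·log₂(0.327) = 0.5273
−0.100·log₂(0.100) = 0.3322
−0.159·log₂(0.159) = 0.4218
Sum ≈ 2.2153 → 2.215 bits.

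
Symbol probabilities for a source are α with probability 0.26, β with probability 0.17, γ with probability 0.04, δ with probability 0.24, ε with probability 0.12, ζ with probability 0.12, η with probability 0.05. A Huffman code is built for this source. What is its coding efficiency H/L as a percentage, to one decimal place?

99.2%

Entropy H = −Σ p log₂ p ≈ 2.5700 bits.
Huffman merges: 1/25+1/20→9/100; 9/100+3/25→21/100; 3/25+17/100→29/100; 21/100+6/25→9/20; 13/50+29/100→11/20; 9/20+11/20→1. L = 259/100 ≈ 2.5900.
Efficiency = H/L = 2.5700/2.5900 = 99.2%.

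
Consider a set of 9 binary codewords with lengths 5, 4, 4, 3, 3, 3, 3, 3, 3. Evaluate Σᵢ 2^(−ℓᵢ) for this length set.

With common denominator 2^5 = 32: Σ 2^(−ℓᵢ) = 1/32 + 2/32 + 2/32 + 4/32 + 4/32 + 4/32 + 4/32 + 4/32 + 4/32 = 29/32 = 0.90625.

0.90625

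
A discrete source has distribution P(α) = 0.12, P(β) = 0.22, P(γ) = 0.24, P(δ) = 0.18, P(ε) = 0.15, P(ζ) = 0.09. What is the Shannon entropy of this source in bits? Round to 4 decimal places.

2.5103 bits

H = −Σ pᵢ log₂ pᵢ.
−0.12·log₂(0.12) = 0.3671
−0.22·log₂(0.22) = 0.4806
−0.24·log₂(0.24) = 0.4941
−0.18·log₂(0.18) = 0.4453
−0.15·log₂(0.15) = 0.4105
−0.09·log₂(0.09) = 0.3127
Sum ≈ 2.5103 → 2.5103 bits.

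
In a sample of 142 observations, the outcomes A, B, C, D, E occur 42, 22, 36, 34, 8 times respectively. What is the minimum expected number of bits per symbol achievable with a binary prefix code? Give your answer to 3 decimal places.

2.211 bits/symbol

Probabilities are the counts divided by 142.
Repeatedly combine the two least-probable nodes; the expected code length is the sum of the merged weights.
merge 4/71 + 11/71 → 15/71
merge 15/71 + 17/71 → 32/71
merge 18/71 + 21/71 → 39/71
merge 32/71 + 39/71 → 1
L = 15/71 + 32/71 + 39/71 + 1 = 157/71 ≈ 2.211 bits/symbol.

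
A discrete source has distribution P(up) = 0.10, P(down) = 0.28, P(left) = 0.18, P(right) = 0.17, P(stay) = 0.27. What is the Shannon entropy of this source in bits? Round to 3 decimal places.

2.236 bits

H = −Σ pᵢ log₂ pᵢ.
−0.10·log₂(0.10) = 0.3322
−0.28·log₂(0.28) = 0.5142
−0.18·log₂(0.18) = 0.4453
−0.17·log₂(0.17) = 0.4346
−0.27·log₂(0.27) = 0.5100
Sum ≈ 2.2363 → 2.236 bits.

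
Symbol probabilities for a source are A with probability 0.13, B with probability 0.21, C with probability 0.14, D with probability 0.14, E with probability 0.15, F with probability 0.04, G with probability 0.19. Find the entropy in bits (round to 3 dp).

2.701 bits

H = −Σ pᵢ log₂ pᵢ.
−0.13·log₂(0.13) = 0.3826
−0.21·log₂(0.21) = 0.4728
−0.14·log₂(0.14) = 0.3971
−0.14·log₂(0.14) = 0.3971
−0.15·log₂(0.15) = 0.4105
−0.04·log₂(0.04) = 0.1858
−0.19·log₂(0.19) = 0.4552
Sum ≈ 2.7012 → 2.701 bits.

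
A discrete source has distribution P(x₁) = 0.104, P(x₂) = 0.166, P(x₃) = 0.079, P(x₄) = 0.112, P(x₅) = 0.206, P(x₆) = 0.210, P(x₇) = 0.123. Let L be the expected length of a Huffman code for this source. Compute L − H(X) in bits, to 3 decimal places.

0.040 bits

Entropy H = −Σ p log₂ p ≈ 2.7269 bits.
Huffman merges: 79/1000+13/125→183/1000; 14/125+123/1000→47/200; 83/500+183/1000→349/1000; 103/500+21/100→52/125; 47/200+349/1000→73/125; 52/125+73/125→1. L = 2767/1000 ≈ 2.7670.
L − H = 2.7670 − 2.7269 = 0.040 bits.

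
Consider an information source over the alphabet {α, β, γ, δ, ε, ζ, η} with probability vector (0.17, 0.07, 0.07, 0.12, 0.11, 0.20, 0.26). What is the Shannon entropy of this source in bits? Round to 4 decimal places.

H = −Σ pᵢ log₂ pᵢ.
−0.17·log₂(0.17) = 0.4346
−0.07·log₂(0.07) = 0.2686
−0.07·log₂(0.07) = 0.2686
−0.12·log₂(0.12) = 0.3671
−0.11·log₂(0.11) = 0.3503
−0.20·log₂(0.20) = 0.4644
−0.26·log₂(0.26) = 0.5053
Sum ≈ 2.6587 → 2.6587 bits.

2.6587 bits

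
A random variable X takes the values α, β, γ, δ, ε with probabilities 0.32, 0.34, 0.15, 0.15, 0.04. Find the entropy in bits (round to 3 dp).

2.062 bits

H = −Σ pᵢ log₂ pᵢ.
−0.32·log₂(0.32) = 0.5260
−0.34·log₂(0.34) = 0.5292
−0.15·log₂(0.15) = 0.4105
−0.15·log₂(0.15) = 0.4105
−0.04·log₂(0.04) = 0.1858
Sum ≈ 2.0621 → 2.062 bits.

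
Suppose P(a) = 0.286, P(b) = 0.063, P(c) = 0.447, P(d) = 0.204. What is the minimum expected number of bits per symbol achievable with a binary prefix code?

1.82 bits/symbol

Repeatedly combine the two least-probable nodes; the expected code length is the sum of the merged weights.
merge 63/1000 + 51/250 → 267/1000
merge 267/1000 + 143/500 → 553/1000
merge 447/1000 + 553/1000 → 1
L = 267/1000 + 553/1000 + 1 = 91/50 = 1.82 bits/symbol.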